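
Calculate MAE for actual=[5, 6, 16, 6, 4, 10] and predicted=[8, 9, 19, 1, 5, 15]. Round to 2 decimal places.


Absolute errors: [3, 3, 3, 5, 1, 5]
Sum of absolute errors = 20
MAE = 20 / 6 = 3.33

3.33


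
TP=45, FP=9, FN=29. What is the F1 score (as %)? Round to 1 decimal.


Precision = TP / (TP + FP) = 45 / 54 = 0.8333
Recall = TP / (TP + FN) = 45 / 74 = 0.6081
F1 = 2 * P * R / (P + R)
= 2 * 0.8333 * 0.6081 / (0.8333 + 0.6081)
= 1.0135 / 1.4414
= 0.7031
As percentage: 70.3%

70.3


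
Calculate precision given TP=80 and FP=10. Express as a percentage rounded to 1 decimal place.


Precision = TP / (TP + FP) * 100
= 80 / (80 + 10)
= 80 / 90
= 0.8889
= 88.9%

88.9


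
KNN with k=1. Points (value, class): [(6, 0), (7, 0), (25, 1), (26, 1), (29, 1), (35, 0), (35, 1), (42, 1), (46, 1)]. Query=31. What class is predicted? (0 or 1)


Distances from query 31:
Point 29 (class 1): distance = 2
K=1 nearest neighbors: classes = [1]
Votes for class 1: 1 / 1
Majority vote => class 1

1


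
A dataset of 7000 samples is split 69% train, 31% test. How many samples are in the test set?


Train samples = 7000 * 69% = 4830
Test samples = 7000 - 4830
= 2170

2170


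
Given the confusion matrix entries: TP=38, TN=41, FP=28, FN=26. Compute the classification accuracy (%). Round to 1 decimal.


Accuracy = (TP + TN) / (TP + TN + FP + FN) * 100
= (38 + 41) / (38 + 41 + 28 + 26)
= 79 / 133
= 0.594
= 59.4%

59.4


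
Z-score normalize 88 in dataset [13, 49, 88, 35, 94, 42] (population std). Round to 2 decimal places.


Mean = (13 + 49 + 88 + 35 + 94 + 42) / 6 = 53.5
Variance = sum((x_i - mean)^2) / n = 827.5833
Std = sqrt(827.5833) = 28.7677
Z = (x - mean) / std
= (88 - 53.5) / 28.7677
= 34.5 / 28.7677
= 1.20

1.20


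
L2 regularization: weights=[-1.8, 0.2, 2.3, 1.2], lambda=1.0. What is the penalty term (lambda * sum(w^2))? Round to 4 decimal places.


Squaring each weight:
(-1.8)^2 = 3.24
0.2^2 = 0.04
2.3^2 = 5.29
1.2^2 = 1.44
Sum of squares = 10.01
Penalty = 1.0 * 10.01 = 10.0100

10.0100


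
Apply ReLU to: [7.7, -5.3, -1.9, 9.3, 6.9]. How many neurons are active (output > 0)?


ReLU(x) = max(0, x) for each element:
ReLU(7.7) = 7.7
ReLU(-5.3) = 0
ReLU(-1.9) = 0
ReLU(9.3) = 9.3
ReLU(6.9) = 6.9
Active neurons (>0): 3

3


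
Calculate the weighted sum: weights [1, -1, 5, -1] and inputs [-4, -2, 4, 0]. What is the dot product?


Element-wise products:
1 * -4 = -4
-1 * -2 = 2
5 * 4 = 20
-1 * 0 = 0
Sum = -4 + 2 + 20 + 0
= 18

18


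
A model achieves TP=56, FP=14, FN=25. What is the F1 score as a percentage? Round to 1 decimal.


Precision = TP / (TP + FP) = 56 / 70 = 0.8
Recall = TP / (TP + FN) = 56 / 81 = 0.6914
F1 = 2 * P * R / (P + R)
= 2 * 0.8 * 0.6914 / (0.8 + 0.6914)
= 1.1062 / 1.4914
= 0.7417
As percentage: 74.2%

74.2


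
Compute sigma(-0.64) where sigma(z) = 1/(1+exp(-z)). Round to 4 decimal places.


sigmoid(z) = 1 / (1 + exp(-z))
exp(-(-0.64)) = exp(0.64) = 1.8965
1 + 1.8965 = 2.8965
1 / 2.8965 = 0.3452

0.3452


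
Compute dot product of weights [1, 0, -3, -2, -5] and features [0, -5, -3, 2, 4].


Element-wise products:
1 * 0 = 0
0 * -5 = 0
-3 * -3 = 9
-2 * 2 = -4
-5 * 4 = -20
Sum = 0 + 0 + 9 + -4 + -20
= -15

-15


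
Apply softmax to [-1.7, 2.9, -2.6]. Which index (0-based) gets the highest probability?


Softmax is a monotonic transformation, so it preserves the argmax.
We need to find the index of the maximum logit.
Index 0: -1.7
Index 1: 2.9
Index 2: -2.6
Maximum logit = 2.9 at index 1

1


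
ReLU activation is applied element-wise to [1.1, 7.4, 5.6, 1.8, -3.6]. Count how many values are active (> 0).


ReLU(x) = max(0, x) for each element:
ReLU(1.1) = 1.1
ReLU(7.4) = 7.4
ReLU(5.6) = 5.6
ReLU(1.8) = 1.8
ReLU(-3.6) = 0
Active neurons (>0): 4

4


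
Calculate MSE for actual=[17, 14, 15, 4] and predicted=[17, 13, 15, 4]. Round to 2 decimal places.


Differences: [0, 1, 0, 0]
Squared errors: [0, 1, 0, 0]
Sum of squared errors = 1
MSE = 1 / 4 = 0.25

0.25


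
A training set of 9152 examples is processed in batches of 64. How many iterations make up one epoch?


Iterations per epoch = dataset_size / batch_size
= 9152 / 64
= 143

143


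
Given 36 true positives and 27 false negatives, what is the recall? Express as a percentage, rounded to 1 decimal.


Recall = TP / (TP + FN) * 100
= 36 / (36 + 27)
= 36 / 63
= 0.5714
= 57.1%

57.1


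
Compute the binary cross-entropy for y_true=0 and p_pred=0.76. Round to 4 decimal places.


For y=0: Loss = -log(1-p)
= -log(1 - 0.76)
= -log(0.24)
= -(-1.4271)
= 1.4271

1.4271


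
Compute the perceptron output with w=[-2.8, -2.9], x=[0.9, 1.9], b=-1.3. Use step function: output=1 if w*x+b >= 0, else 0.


z = w . x + b
= -2.8*0.9 + -2.9*1.9 + -1.3
= -2.52 + -5.51 + -1.3
= -8.03 + -1.3
= -9.33
Since z = -9.33 < 0, output = 0

0


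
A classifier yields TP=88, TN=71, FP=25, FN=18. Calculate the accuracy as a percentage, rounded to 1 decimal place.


Accuracy = (TP + TN) / (TP + TN + FP + FN) * 100
= (88 + 71) / (88 + 71 + 25 + 18)
= 159 / 202
= 0.7871
= 78.7%

78.7


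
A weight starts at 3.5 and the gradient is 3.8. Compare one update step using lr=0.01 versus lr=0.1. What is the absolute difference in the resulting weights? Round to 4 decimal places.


With lr=0.01: w_new = 3.5 - 0.01 * 3.8 = 3.462
With lr=0.1: w_new = 3.5 - 0.1 * 3.8 = 3.12
Absolute difference = |3.462 - 3.12|
= 0.3420

0.3420


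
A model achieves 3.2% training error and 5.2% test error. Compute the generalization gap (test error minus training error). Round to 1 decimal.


Generalization gap = test_error - train_error
= 5.2 - 3.2
= 2.0%
A moderate gap.

2.0


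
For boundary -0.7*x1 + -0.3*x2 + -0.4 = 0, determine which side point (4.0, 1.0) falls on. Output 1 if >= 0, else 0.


Compute -0.7 * 4.0 + -0.3 * 1.0 + -0.4
= -2.8 + -0.3 + -0.4
= -3.5
Since -3.5 < 0, the point is on the negative side.

0


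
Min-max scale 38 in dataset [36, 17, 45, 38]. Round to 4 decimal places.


Min = 17, Max = 45
Range = 45 - 17 = 28
Scaled = (x - min) / (max - min)
= (38 - 17) / 28
= 21 / 28
= 0.7500

0.7500


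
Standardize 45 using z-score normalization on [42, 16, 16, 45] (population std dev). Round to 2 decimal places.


Mean = (42 + 16 + 16 + 45) / 4 = 29.75
Variance = sum((x_i - mean)^2) / n = 190.1875
Std = sqrt(190.1875) = 13.7908
Z = (x - mean) / std
= (45 - 29.75) / 13.7908
= 15.25 / 13.7908
= 1.11

1.11


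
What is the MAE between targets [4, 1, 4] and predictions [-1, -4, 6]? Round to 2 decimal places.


Absolute errors: [5, 5, 2]
Sum of absolute errors = 12
MAE = 12 / 3 = 4.00

4.00


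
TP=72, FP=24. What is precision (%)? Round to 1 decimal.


Precision = TP / (TP + FP) * 100
= 72 / (72 + 24)
= 72 / 96
= 0.75
= 75.0%

75.0


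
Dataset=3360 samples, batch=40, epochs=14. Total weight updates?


Iterations per epoch = 3360 / 40 = 84
Total updates = iterations_per_epoch * epochs
= 84 * 14
= 1176

1176


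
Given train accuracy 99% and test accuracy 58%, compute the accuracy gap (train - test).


Gap = train_accuracy - test_accuracy
= 99 - 58
= 41%
This large gap strongly indicates overfitting.

41


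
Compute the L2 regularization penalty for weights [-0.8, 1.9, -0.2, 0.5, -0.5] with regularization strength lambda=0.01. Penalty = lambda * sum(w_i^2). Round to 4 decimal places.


Squaring each weight:
(-0.8)^2 = 0.64
1.9^2 = 3.61
(-0.2)^2 = 0.04
0.5^2 = 0.25
(-0.5)^2 = 0.25
Sum of squares = 4.79
Penalty = 0.01 * 4.79 = 0.0479

0.0479


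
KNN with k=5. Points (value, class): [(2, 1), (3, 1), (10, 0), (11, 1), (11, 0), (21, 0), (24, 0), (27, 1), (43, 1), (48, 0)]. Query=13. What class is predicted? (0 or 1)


Distances from query 13:
Point 11 (class 0): distance = 2
Point 11 (class 1): distance = 2
Point 10 (class 0): distance = 3
Point 21 (class 0): distance = 8
Point 3 (class 1): distance = 10
K=5 nearest neighbors: classes = [0, 1, 0, 0, 1]
Votes for class 1: 2 / 5
Majority vote => class 0

0


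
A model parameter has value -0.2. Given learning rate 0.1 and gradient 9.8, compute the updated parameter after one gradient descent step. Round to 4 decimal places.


w_new = w_old - lr * gradient
= -0.2 - 0.1 * 9.8
= -0.2 - (0.98)
= -1.1800

-1.1800


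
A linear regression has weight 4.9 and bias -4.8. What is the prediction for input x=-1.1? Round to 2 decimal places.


y = 4.9 * -1.1 + (-4.8)
= -5.39 + (-4.8)
= -10.19

-10.19


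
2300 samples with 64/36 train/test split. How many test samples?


Train samples = 2300 * 64% = 1472
Test samples = 2300 - 1472
= 828

828


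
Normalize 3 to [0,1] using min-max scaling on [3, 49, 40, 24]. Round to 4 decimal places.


Min = 3, Max = 49
Range = 49 - 3 = 46
Scaled = (x - min) / (max - min)
= (3 - 3) / 46
= 0 / 46
= 0.0000

0.0000


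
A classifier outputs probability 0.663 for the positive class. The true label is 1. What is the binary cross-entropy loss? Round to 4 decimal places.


For y=1: Loss = -log(p)
= -log(0.663)
= -(-0.411)
= 0.4110

0.4110


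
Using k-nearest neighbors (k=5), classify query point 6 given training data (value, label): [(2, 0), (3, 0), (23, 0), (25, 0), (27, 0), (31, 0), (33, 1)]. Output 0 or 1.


Distances from query 6:
Point 3 (class 0): distance = 3
Point 2 (class 0): distance = 4
Point 23 (class 0): distance = 17
Point 25 (class 0): distance = 19
Point 27 (class 0): distance = 21
K=5 nearest neighbors: classes = [0, 0, 0, 0, 0]
Votes for class 1: 0 / 5
Majority vote => class 0

0


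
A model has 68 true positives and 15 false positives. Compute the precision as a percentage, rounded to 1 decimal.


Precision = TP / (TP + FP) * 100
= 68 / (68 + 15)
= 68 / 83
= 0.8193
= 81.9%

81.9


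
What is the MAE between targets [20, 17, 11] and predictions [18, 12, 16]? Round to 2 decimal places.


Absolute errors: [2, 5, 5]
Sum of absolute errors = 12
MAE = 12 / 3 = 4.00

4.00


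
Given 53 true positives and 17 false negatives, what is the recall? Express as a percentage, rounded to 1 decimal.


Recall = TP / (TP + FN) * 100
= 53 / (53 + 17)
= 53 / 70
= 0.7571
= 75.7%

75.7


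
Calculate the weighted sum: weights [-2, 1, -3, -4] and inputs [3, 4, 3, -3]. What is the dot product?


Element-wise products:
-2 * 3 = -6
1 * 4 = 4
-3 * 3 = -9
-4 * -3 = 12
Sum = -6 + 4 + -9 + 12
= 1

1


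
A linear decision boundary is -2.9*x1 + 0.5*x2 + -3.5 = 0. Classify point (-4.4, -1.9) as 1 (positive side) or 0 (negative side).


Compute -2.9 * -4.4 + 0.5 * -1.9 + -3.5
= 12.76 + -0.95 + -3.5
= 8.31
Since 8.31 >= 0, the point is on the positive side.

1


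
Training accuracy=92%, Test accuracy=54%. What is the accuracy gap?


Gap = train_accuracy - test_accuracy
= 92 - 54
= 38%
This large gap strongly indicates overfitting.

38


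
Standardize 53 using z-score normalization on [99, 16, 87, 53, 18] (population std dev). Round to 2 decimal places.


Mean = (99 + 16 + 87 + 53 + 18) / 5 = 54.6
Variance = sum((x_i - mean)^2) / n = 1170.64
Std = sqrt(1170.64) = 34.2146
Z = (x - mean) / std
= (53 - 54.6) / 34.2146
= -1.6 / 34.2146
= -0.05

-0.05


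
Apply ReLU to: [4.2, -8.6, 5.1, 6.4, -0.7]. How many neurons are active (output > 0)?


ReLU(x) = max(0, x) for each element:
ReLU(4.2) = 4.2
ReLU(-8.6) = 0
ReLU(5.1) = 5.1
ReLU(6.4) = 6.4
ReLU(-0.7) = 0
Active neurons (>0): 3

3


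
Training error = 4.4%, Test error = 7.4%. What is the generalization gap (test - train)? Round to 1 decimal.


Generalization gap = test_error - train_error
= 7.4 - 4.4
= 3.0%
A moderate gap.

3.0


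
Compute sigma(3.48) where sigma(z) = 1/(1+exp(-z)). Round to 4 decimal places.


sigmoid(z) = 1 / (1 + exp(-z))
exp(-(3.48)) = exp(-3.48) = 0.0308
1 + 0.0308 = 1.0308
1 / 1.0308 = 0.9701

0.9701


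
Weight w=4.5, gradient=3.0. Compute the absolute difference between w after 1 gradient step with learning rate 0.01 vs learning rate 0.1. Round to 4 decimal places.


With lr=0.01: w_new = 4.5 - 0.01 * 3.0 = 4.47
With lr=0.1: w_new = 4.5 - 0.1 * 3.0 = 4.2
Absolute difference = |4.47 - 4.2|
= 0.2700

0.2700


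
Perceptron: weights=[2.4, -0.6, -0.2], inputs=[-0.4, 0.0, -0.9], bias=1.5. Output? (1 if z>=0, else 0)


z = w . x + b
= 2.4*-0.4 + -0.6*0.0 + -0.2*-0.9 + 1.5
= -0.96 + -0.0 + 0.18 + 1.5
= -0.78 + 1.5
= 0.72
Since z = 0.72 >= 0, output = 1

1


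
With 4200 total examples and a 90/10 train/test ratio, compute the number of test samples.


Train samples = 4200 * 90% = 3780
Test samples = 4200 - 3780
= 420

420


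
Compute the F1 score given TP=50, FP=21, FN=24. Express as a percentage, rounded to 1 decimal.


Precision = TP / (TP + FP) = 50 / 71 = 0.7042
Recall = TP / (TP + FN) = 50 / 74 = 0.6757
F1 = 2 * P * R / (P + R)
= 2 * 0.7042 * 0.6757 / (0.7042 + 0.6757)
= 0.9517 / 1.3799
= 0.6897
As percentage: 69.0%

69.0


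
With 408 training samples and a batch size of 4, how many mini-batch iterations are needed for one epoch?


Iterations per epoch = dataset_size / batch_size
= 408 / 4
= 102

102


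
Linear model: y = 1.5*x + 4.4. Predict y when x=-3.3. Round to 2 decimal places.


y = 1.5 * -3.3 + (4.4)
= -4.95 + (4.4)
= -0.55

-0.55


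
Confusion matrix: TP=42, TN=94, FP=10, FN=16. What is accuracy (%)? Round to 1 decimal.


Accuracy = (TP + TN) / (TP + TN + FP + FN) * 100
= (42 + 94) / (42 + 94 + 10 + 16)
= 136 / 162
= 0.8395
= 84.0%

84.0


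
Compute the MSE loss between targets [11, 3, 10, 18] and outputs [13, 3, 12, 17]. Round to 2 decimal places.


Differences: [-2, 0, -2, 1]
Squared errors: [4, 0, 4, 1]
Sum of squared errors = 9
MSE = 9 / 4 = 2.25

2.25


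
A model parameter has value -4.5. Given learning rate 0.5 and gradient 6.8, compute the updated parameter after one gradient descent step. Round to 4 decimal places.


w_new = w_old - lr * gradient
= -4.5 - 0.5 * 6.8
= -4.5 - (3.4)
= -7.9000

-7.9000


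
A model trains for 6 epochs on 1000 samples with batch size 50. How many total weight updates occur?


Iterations per epoch = 1000 / 50 = 20
Total updates = iterations_per_epoch * epochs
= 20 * 6
= 120

120


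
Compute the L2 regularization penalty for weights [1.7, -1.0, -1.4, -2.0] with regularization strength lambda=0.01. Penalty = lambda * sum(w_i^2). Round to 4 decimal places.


Squaring each weight:
1.7^2 = 2.89
(-1.0)^2 = 1.0
(-1.4)^2 = 1.96
(-2.0)^2 = 4.0
Sum of squares = 9.85
Penalty = 0.01 * 9.85 = 0.0985

0.0985


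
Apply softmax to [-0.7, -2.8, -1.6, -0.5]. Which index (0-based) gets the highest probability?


Softmax is a monotonic transformation, so it preserves the argmax.
We need to find the index of the maximum logit.
Index 0: -0.7
Index 1: -2.8
Index 2: -1.6
Index 3: -0.5
Maximum logit = -0.5 at index 3

3


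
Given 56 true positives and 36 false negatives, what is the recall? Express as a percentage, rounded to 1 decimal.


Recall = TP / (TP + FN) * 100
= 56 / (56 + 36)
= 56 / 92
= 0.6087
= 60.9%

60.9


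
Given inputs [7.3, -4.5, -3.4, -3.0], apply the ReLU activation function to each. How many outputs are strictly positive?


ReLU(x) = max(0, x) for each element:
ReLU(7.3) = 7.3
ReLU(-4.5) = 0
ReLU(-3.4) = 0
ReLU(-3.0) = 0
Active neurons (>0): 1

1


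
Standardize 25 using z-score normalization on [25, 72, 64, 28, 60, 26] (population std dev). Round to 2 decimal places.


Mean = (25 + 72 + 64 + 28 + 60 + 26) / 6 = 45.8333
Variance = sum((x_i - mean)^2) / n = 393.4722
Std = sqrt(393.4722) = 19.8361
Z = (x - mean) / std
= (25 - 45.8333) / 19.8361
= -20.8333 / 19.8361
= -1.05

-1.05


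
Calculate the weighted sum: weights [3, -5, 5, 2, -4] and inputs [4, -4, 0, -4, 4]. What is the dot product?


Element-wise products:
3 * 4 = 12
-5 * -4 = 20
5 * 0 = 0
2 * -4 = -8
-4 * 4 = -16
Sum = 12 + 20 + 0 + -8 + -16
= 8

8


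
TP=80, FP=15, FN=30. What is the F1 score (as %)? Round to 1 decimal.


Precision = TP / (TP + FP) = 80 / 95 = 0.8421
Recall = TP / (TP + FN) = 80 / 110 = 0.7273
F1 = 2 * P * R / (P + R)
= 2 * 0.8421 * 0.7273 / (0.8421 + 0.7273)
= 1.2249 / 1.5694
= 0.7805
As percentage: 78.0%

78.0


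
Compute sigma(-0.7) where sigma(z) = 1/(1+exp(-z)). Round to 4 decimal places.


sigmoid(z) = 1 / (1 + exp(-z))
exp(-(-0.7)) = exp(0.7) = 2.0138
1 + 2.0138 = 3.0138
1 / 3.0138 = 0.3318

0.3318


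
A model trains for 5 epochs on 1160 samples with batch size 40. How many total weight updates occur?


Iterations per epoch = 1160 / 40 = 29
Total updates = iterations_per_epoch * epochs
= 29 * 5
= 145

145


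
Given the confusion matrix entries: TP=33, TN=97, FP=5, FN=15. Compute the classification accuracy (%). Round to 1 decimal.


Accuracy = (TP + TN) / (TP + TN + FP + FN) * 100
= (33 + 97) / (33 + 97 + 5 + 15)
= 130 / 150
= 0.8667
= 86.7%

86.7


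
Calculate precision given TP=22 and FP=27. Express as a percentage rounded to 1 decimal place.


Precision = TP / (TP + FP) * 100
= 22 / (22 + 27)
= 22 / 49
= 0.449
= 44.9%

44.9


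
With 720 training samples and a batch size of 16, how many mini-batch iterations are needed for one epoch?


Iterations per epoch = dataset_size / batch_size
= 720 / 16
= 45

45


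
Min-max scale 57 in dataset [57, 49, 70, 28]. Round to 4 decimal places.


Min = 28, Max = 70
Range = 70 - 28 = 42
Scaled = (x - min) / (max - min)
= (57 - 28) / 42
= 29 / 42
= 0.6905

0.6905


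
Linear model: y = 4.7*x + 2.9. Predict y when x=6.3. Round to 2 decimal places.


y = 4.7 * 6.3 + (2.9)
= 29.61 + (2.9)
= 32.51

32.51


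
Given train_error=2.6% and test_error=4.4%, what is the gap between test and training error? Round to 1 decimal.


Generalization gap = test_error - train_error
= 4.4 - 2.6
= 1.8%
A small gap suggests good generalization.

1.8


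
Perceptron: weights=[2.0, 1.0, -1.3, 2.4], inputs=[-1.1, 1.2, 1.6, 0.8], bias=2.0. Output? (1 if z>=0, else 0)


z = w . x + b
= 2.0*-1.1 + 1.0*1.2 + -1.3*1.6 + 2.4*0.8 + 2.0
= -2.2 + 1.2 + -2.08 + 1.92 + 2.0
= -1.16 + 2.0
= 0.84
Since z = 0.84 >= 0, output = 1

1


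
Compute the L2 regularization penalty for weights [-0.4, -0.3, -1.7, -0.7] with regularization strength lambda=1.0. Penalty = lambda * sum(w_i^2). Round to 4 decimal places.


Squaring each weight:
(-0.4)^2 = 0.16
(-0.3)^2 = 0.09
(-1.7)^2 = 2.89
(-0.7)^2 = 0.49
Sum of squares = 3.63
Penalty = 1.0 * 3.63 = 3.6300

3.6300


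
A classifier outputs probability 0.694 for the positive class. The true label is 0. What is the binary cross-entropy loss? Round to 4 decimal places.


For y=0: Loss = -log(1-p)
= -log(1 - 0.694)
= -log(0.306)
= -(-1.1842)
= 1.1842

1.1842


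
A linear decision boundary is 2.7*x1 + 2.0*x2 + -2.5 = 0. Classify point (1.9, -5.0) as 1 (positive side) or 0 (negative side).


Compute 2.7 * 1.9 + 2.0 * -5.0 + -2.5
= 5.13 + -10.0 + -2.5
= -7.37
Since -7.37 < 0, the point is on the negative side.

0


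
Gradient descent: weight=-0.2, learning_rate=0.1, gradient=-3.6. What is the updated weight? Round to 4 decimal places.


w_new = w_old - lr * gradient
= -0.2 - 0.1 * -3.6
= -0.2 - (-0.36)
= 0.1600

0.1600


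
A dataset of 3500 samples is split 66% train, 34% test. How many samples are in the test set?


Train samples = 3500 * 66% = 2310
Test samples = 3500 - 2310
= 1190

1190


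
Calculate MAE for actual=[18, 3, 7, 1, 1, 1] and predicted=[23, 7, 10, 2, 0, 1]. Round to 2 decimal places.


Absolute errors: [5, 4, 3, 1, 1, 0]
Sum of absolute errors = 14
MAE = 14 / 6 = 2.33

2.33


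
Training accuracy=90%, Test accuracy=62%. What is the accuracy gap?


Gap = train_accuracy - test_accuracy
= 90 - 62
= 28%
This large gap strongly indicates overfitting.

28


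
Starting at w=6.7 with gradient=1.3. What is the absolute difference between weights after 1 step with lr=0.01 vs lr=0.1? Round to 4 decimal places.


With lr=0.01: w_new = 6.7 - 0.01 * 1.3 = 6.687
With lr=0.1: w_new = 6.7 - 0.1 * 1.3 = 6.57
Absolute difference = |6.687 - 6.57|
= 0.1170

0.1170


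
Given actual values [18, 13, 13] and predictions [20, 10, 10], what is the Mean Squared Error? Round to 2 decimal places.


Differences: [-2, 3, 3]
Squared errors: [4, 9, 9]
Sum of squared errors = 22
MSE = 22 / 3 = 7.33

7.33


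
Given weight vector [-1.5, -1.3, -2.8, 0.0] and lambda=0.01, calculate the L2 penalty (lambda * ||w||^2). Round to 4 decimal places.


Squaring each weight:
(-1.5)^2 = 2.25
(-1.3)^2 = 1.69
(-2.8)^2 = 7.84
0.0^2 = 0.0
Sum of squares = 11.78
Penalty = 0.01 * 11.78 = 0.1178

0.1178


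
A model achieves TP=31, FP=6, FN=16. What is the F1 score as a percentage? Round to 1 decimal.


Precision = TP / (TP + FP) = 31 / 37 = 0.8378
Recall = TP / (TP + FN) = 31 / 47 = 0.6596
F1 = 2 * P * R / (P + R)
= 2 * 0.8378 * 0.6596 / (0.8378 + 0.6596)
= 1.1052 / 1.4974
= 0.7381
As percentage: 73.8%

73.8


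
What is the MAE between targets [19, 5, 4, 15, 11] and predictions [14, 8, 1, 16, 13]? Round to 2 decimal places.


Absolute errors: [5, 3, 3, 1, 2]
Sum of absolute errors = 14
MAE = 14 / 5 = 2.80

2.80


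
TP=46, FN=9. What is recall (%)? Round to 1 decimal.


Recall = TP / (TP + FN) * 100
= 46 / (46 + 9)
= 46 / 55
= 0.8364
= 83.6%

83.6


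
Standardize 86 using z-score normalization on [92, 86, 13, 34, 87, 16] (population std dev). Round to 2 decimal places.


Mean = (92 + 86 + 13 + 34 + 87 + 16) / 6 = 54.6667
Variance = sum((x_i - mean)^2) / n = 1179.8889
Std = sqrt(1179.8889) = 34.3495
Z = (x - mean) / std
= (86 - 54.6667) / 34.3495
= 31.3333 / 34.3495
= 0.91

0.91


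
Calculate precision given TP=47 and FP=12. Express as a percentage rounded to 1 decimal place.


Precision = TP / (TP + FP) * 100
= 47 / (47 + 12)
= 47 / 59
= 0.7966
= 79.7%

79.7


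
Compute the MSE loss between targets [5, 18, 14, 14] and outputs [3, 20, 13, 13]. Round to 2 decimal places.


Differences: [2, -2, 1, 1]
Squared errors: [4, 4, 1, 1]
Sum of squared errors = 10
MSE = 10 / 4 = 2.50

2.50


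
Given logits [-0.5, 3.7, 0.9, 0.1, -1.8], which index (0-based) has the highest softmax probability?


Softmax is a monotonic transformation, so it preserves the argmax.
We need to find the index of the maximum logit.
Index 0: -0.5
Index 1: 3.7
Index 2: 0.9
Index 3: 0.1
Index 4: -1.8
Maximum logit = 3.7 at index 1

1


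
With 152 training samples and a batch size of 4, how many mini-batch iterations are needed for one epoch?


Iterations per epoch = dataset_size / batch_size
= 152 / 4
= 38

38


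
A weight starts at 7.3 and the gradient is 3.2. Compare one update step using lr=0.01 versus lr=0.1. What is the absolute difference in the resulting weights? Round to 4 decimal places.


With lr=0.01: w_new = 7.3 - 0.01 * 3.2 = 7.268
With lr=0.1: w_new = 7.3 - 0.1 * 3.2 = 6.98
Absolute difference = |7.268 - 6.98|
= 0.2880

0.2880


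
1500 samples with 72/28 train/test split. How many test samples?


Train samples = 1500 * 72% = 1080
Test samples = 1500 - 1080
= 420

420


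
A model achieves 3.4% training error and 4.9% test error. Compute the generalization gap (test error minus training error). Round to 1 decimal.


Generalization gap = test_error - train_error
= 4.9 - 3.4
= 1.5%
A small gap suggests good generalization.

1.5


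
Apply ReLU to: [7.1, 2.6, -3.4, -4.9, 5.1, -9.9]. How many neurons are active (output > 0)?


ReLU(x) = max(0, x) for each element:
ReLU(7.1) = 7.1
ReLU(2.6) = 2.6
ReLU(-3.4) = 0
ReLU(-4.9) = 0
ReLU(5.1) = 5.1
ReLU(-9.9) = 0
Active neurons (>0): 3

3


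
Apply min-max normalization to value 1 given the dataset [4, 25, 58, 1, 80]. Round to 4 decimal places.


Min = 1, Max = 80
Range = 80 - 1 = 79
Scaled = (x - min) / (max - min)
= (1 - 1) / 79
= 0 / 79
= 0.0000

0.0000


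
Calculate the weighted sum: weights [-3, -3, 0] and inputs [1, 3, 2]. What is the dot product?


Element-wise products:
-3 * 1 = -3
-3 * 3 = -9
0 * 2 = 0
Sum = -3 + -9 + 0
= -12

-12


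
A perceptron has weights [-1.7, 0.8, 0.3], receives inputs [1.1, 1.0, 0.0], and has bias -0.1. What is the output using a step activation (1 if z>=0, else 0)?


z = w . x + b
= -1.7*1.1 + 0.8*1.0 + 0.3*0.0 + -0.1
= -1.87 + 0.8 + 0.0 + -0.1
= -1.07 + -0.1
= -1.17
Since z = -1.17 < 0, output = 0

0


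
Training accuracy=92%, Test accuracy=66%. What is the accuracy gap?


Gap = train_accuracy - test_accuracy
= 92 - 66
= 26%
This large gap strongly indicates overfitting.

26


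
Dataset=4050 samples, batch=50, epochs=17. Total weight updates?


Iterations per epoch = 4050 / 50 = 81
Total updates = iterations_per_epoch * epochs
= 81 * 17
= 1377

1377


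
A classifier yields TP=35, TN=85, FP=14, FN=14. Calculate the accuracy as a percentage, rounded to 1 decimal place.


Accuracy = (TP + TN) / (TP + TN + FP + FN) * 100
= (35 + 85) / (35 + 85 + 14 + 14)
= 120 / 148
= 0.8108
= 81.1%

81.1


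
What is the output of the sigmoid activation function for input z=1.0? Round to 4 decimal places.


sigmoid(z) = 1 / (1 + exp(-z))
exp(-(1.0)) = exp(-1.0) = 0.3679
1 + 0.3679 = 1.3679
1 / 1.3679 = 0.7311

0.7311


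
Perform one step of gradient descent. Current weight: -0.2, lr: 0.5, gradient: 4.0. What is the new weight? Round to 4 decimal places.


w_new = w_old - lr * gradient
= -0.2 - 0.5 * 4.0
= -0.2 - (2.0)
= -2.2000

-2.2000


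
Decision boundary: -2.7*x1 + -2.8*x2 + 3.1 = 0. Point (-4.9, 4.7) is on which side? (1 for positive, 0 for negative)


Compute -2.7 * -4.9 + -2.8 * 4.7 + 3.1
= 13.23 + -13.16 + 3.1
= 3.17
Since 3.17 >= 0, the point is on the positive side.

1


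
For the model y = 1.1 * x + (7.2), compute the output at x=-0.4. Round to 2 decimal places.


y = 1.1 * -0.4 + (7.2)
= -0.44 + (7.2)
= 6.76

6.76


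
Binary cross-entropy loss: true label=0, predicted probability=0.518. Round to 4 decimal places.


For y=0: Loss = -log(1-p)
= -log(1 - 0.518)
= -log(0.482)
= -(-0.7298)
= 0.7298

0.7298


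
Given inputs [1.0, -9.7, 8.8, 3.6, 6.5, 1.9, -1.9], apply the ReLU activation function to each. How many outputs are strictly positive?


ReLU(x) = max(0, x) for each element:
ReLU(1.0) = 1.0
ReLU(-9.7) = 0
ReLU(8.8) = 8.8
ReLU(3.6) = 3.6
ReLU(6.5) = 6.5
ReLU(1.9) = 1.9
ReLU(-1.9) = 0
Active neurons (>0): 5

5


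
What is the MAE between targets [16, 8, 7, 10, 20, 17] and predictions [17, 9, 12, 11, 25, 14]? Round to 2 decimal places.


Absolute errors: [1, 1, 5, 1, 5, 3]
Sum of absolute errors = 16
MAE = 16 / 6 = 2.67

2.67


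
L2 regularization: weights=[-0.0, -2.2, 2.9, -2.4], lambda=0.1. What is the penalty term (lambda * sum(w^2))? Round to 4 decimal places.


Squaring each weight:
(-0.0)^2 = 0.0
(-2.2)^2 = 4.84
2.9^2 = 8.41
(-2.4)^2 = 5.76
Sum of squares = 19.01
Penalty = 0.1 * 19.01 = 1.9010

1.9010


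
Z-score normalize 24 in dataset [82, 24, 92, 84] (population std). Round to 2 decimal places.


Mean = (82 + 24 + 92 + 84) / 4 = 70.5
Variance = sum((x_i - mean)^2) / n = 734.75
Std = sqrt(734.75) = 27.1063
Z = (x - mean) / std
= (24 - 70.5) / 27.1063
= -46.5 / 27.1063
= -1.72

-1.72


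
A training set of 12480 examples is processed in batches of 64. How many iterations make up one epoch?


Iterations per epoch = dataset_size / batch_size
= 12480 / 64
= 195

195


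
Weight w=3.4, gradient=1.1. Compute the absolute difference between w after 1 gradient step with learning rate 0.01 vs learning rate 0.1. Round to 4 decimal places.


With lr=0.01: w_new = 3.4 - 0.01 * 1.1 = 3.389
With lr=0.1: w_new = 3.4 - 0.1 * 1.1 = 3.29
Absolute difference = |3.389 - 3.29|
= 0.0990

0.0990


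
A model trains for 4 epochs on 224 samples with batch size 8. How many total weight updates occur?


Iterations per epoch = 224 / 8 = 28
Total updates = iterations_per_epoch * epochs
= 28 * 4
= 112

112


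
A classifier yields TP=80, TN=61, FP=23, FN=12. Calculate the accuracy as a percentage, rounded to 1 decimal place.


Accuracy = (TP + TN) / (TP + TN + FP + FN) * 100
= (80 + 61) / (80 + 61 + 23 + 12)
= 141 / 176
= 0.8011
= 80.1%

80.1


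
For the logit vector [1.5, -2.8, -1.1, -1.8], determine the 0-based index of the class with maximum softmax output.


Softmax is a monotonic transformation, so it preserves the argmax.
We need to find the index of the maximum logit.
Index 0: 1.5
Index 1: -2.8
Index 2: -1.1
Index 3: -1.8
Maximum logit = 1.5 at index 0

0


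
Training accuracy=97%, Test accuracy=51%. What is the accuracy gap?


Gap = train_accuracy - test_accuracy
= 97 - 51
= 46%
This large gap strongly indicates overfitting.

46


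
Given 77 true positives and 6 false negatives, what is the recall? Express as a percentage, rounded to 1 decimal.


Recall = TP / (TP + FN) * 100
= 77 / (77 + 6)
= 77 / 83
= 0.9277
= 92.8%

92.8


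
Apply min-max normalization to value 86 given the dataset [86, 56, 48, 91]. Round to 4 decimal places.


Min = 48, Max = 91
Range = 91 - 48 = 43
Scaled = (x - min) / (max - min)
= (86 - 48) / 43
= 38 / 43
= 0.8837

0.8837


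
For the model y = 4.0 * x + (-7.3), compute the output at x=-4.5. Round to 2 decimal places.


y = 4.0 * -4.5 + (-7.3)
= -18.0 + (-7.3)
= -25.30

-25.30


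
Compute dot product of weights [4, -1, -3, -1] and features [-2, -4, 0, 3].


Element-wise products:
4 * -2 = -8
-1 * -4 = 4
-3 * 0 = 0
-1 * 3 = -3
Sum = -8 + 4 + 0 + -3
= -7

-7


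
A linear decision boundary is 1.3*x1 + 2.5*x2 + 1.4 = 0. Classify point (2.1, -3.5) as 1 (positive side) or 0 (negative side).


Compute 1.3 * 2.1 + 2.5 * -3.5 + 1.4
= 2.73 + -8.75 + 1.4
= -4.62
Since -4.62 < 0, the point is on the negative side.

0


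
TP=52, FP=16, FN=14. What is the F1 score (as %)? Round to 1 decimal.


Precision = TP / (TP + FP) = 52 / 68 = 0.7647
Recall = TP / (TP + FN) = 52 / 66 = 0.7879
F1 = 2 * P * R / (P + R)
= 2 * 0.7647 * 0.7879 / (0.7647 + 0.7879)
= 1.205 / 1.5526
= 0.7761
As percentage: 77.6%

77.6


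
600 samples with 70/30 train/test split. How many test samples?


Train samples = 600 * 70% = 420
Test samples = 600 - 420
= 180

180


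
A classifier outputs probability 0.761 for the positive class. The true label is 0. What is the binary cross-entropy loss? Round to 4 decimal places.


For y=0: Loss = -log(1-p)
= -log(1 - 0.761)
= -log(0.239)
= -(-1.4313)
= 1.4313

1.4313


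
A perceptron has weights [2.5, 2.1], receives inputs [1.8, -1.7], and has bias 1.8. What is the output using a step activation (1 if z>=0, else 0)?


z = w . x + b
= 2.5*1.8 + 2.1*-1.7 + 1.8
= 4.5 + -3.57 + 1.8
= 0.93 + 1.8
= 2.73
Since z = 2.73 >= 0, output = 1

1


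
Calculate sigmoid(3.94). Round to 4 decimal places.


sigmoid(z) = 1 / (1 + exp(-z))
exp(-(3.94)) = exp(-3.94) = 0.0194
1 + 0.0194 = 1.0194
1 / 1.0194 = 0.9809

0.9809


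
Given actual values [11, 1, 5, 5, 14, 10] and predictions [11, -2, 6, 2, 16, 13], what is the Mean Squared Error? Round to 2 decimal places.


Differences: [0, 3, -1, 3, -2, -3]
Squared errors: [0, 9, 1, 9, 4, 9]
Sum of squared errors = 32
MSE = 32 / 6 = 5.33

5.33


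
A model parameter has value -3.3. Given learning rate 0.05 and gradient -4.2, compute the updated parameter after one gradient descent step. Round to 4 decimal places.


w_new = w_old - lr * gradient
= -3.3 - 0.05 * -4.2
= -3.3 - (-0.21)
= -3.0900

-3.0900


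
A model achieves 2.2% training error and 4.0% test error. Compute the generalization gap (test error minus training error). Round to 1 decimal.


Generalization gap = test_error - train_error
= 4.0 - 2.2
= 1.8%
A small gap suggests good generalization.

1.8


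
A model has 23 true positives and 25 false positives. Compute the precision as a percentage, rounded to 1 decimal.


Precision = TP / (TP + FP) * 100
= 23 / (23 + 25)
= 23 / 48
= 0.4792
= 47.9%

47.9


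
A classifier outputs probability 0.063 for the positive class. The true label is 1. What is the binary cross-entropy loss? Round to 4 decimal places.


For y=1: Loss = -log(p)
= -log(0.063)
= -(-2.7646)
= 2.7646

2.7646


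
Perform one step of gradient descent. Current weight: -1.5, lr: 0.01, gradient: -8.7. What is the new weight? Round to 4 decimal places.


w_new = w_old - lr * gradient
= -1.5 - 0.01 * -8.7
= -1.5 - (-0.087)
= -1.4130

-1.4130


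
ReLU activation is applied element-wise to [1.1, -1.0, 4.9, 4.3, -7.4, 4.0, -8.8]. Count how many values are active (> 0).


ReLU(x) = max(0, x) for each element:
ReLU(1.1) = 1.1
ReLU(-1.0) = 0
ReLU(4.9) = 4.9
ReLU(4.3) = 4.3
ReLU(-7.4) = 0
ReLU(4.0) = 4.0
ReLU(-8.8) = 0
Active neurons (>0): 4

4


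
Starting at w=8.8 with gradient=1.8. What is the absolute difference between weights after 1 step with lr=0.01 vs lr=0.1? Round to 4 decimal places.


With lr=0.01: w_new = 8.8 - 0.01 * 1.8 = 8.782
With lr=0.1: w_new = 8.8 - 0.1 * 1.8 = 8.62
Absolute difference = |8.782 - 8.62|
= 0.1620

0.1620


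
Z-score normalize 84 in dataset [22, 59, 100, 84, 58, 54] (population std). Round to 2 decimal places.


Mean = (22 + 59 + 100 + 84 + 58 + 54) / 6 = 62.8333
Variance = sum((x_i - mean)^2) / n = 602.1389
Std = sqrt(602.1389) = 24.5385
Z = (x - mean) / std
= (84 - 62.8333) / 24.5385
= 21.1667 / 24.5385
= 0.86

0.86


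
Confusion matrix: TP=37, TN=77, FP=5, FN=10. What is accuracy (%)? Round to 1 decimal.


Accuracy = (TP + TN) / (TP + TN + FP + FN) * 100
= (37 + 77) / (37 + 77 + 5 + 10)
= 114 / 129
= 0.8837
= 88.4%

88.4


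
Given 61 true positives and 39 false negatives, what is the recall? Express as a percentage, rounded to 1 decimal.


Recall = TP / (TP + FN) * 100
= 61 / (61 + 39)
= 61 / 100
= 0.61
= 61.0%

61.0


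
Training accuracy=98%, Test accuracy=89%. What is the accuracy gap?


Gap = train_accuracy - test_accuracy
= 98 - 89
= 9%
This moderate gap may indicate mild overfitting.

9


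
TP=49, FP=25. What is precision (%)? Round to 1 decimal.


Precision = TP / (TP + FP) * 100
= 49 / (49 + 25)
= 49 / 74
= 0.6622
= 66.2%

66.2


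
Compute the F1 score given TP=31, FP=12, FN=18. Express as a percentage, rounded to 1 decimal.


Precision = TP / (TP + FP) = 31 / 43 = 0.7209
Recall = TP / (TP + FN) = 31 / 49 = 0.6327
F1 = 2 * P * R / (P + R)
= 2 * 0.7209 * 0.6327 / (0.7209 + 0.6327)
= 0.9122 / 1.3536
= 0.6739
As percentage: 67.4%

67.4


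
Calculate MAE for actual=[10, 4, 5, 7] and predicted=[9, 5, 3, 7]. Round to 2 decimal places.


Absolute errors: [1, 1, 2, 0]
Sum of absolute errors = 4
MAE = 4 / 4 = 1.00

1.00


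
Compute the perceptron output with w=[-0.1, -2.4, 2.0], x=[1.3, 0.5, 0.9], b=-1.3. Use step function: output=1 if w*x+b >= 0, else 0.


z = w . x + b
= -0.1*1.3 + -2.4*0.5 + 2.0*0.9 + -1.3
= -0.13 + -1.2 + 1.8 + -1.3
= 0.47 + -1.3
= -0.83
Since z = -0.83 < 0, output = 0

0


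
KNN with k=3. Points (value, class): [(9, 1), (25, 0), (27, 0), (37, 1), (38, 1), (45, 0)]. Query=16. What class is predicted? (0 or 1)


Distances from query 16:
Point 9 (class 1): distance = 7
Point 25 (class 0): distance = 9
Point 27 (class 0): distance = 11
K=3 nearest neighbors: classes = [1, 0, 0]
Votes for class 1: 1 / 3
Majority vote => class 0

0


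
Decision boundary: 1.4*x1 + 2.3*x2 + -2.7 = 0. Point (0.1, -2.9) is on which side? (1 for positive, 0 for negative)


Compute 1.4 * 0.1 + 2.3 * -2.9 + -2.7
= 0.14 + -6.67 + -2.7
= -9.23
Since -9.23 < 0, the point is on the negative side.

0


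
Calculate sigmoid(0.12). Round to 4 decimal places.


sigmoid(z) = 1 / (1 + exp(-z))
exp(-(0.12)) = exp(-0.12) = 0.8869
1 + 0.8869 = 1.8869
1 / 1.8869 = 0.5300

0.5300


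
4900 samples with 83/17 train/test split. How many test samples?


Train samples = 4900 * 83% = 4067
Test samples = 4900 - 4067
= 833

833


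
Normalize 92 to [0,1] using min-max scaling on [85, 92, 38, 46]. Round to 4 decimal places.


Min = 38, Max = 92
Range = 92 - 38 = 54
Scaled = (x - min) / (max - min)
= (92 - 38) / 54
= 54 / 54
= 1.0000

1.0000


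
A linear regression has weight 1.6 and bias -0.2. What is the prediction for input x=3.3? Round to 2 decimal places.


y = 1.6 * 3.3 + (-0.2)
= 5.28 + (-0.2)
= 5.08

5.08


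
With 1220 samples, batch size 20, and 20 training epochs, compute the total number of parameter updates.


Iterations per epoch = 1220 / 20 = 61
Total updates = iterations_per_epoch * epochs
= 61 * 20
= 1220

1220


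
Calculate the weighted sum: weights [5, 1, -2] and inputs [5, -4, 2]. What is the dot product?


Element-wise products:
5 * 5 = 25
1 * -4 = -4
-2 * 2 = -4
Sum = 25 + -4 + -4
= 17

17


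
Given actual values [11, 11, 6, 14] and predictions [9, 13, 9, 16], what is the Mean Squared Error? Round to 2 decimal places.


Differences: [2, -2, -3, -2]
Squared errors: [4, 4, 9, 4]
Sum of squared errors = 21
MSE = 21 / 4 = 5.25

5.25


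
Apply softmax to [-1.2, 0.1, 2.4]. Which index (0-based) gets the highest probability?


Softmax is a monotonic transformation, so it preserves the argmax.
We need to find the index of the maximum logit.
Index 0: -1.2
Index 1: 0.1
Index 2: 2.4
Maximum logit = 2.4 at index 2

2


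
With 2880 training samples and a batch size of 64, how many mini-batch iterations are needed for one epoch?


Iterations per epoch = dataset_size / batch_size
= 2880 / 64
= 45

45


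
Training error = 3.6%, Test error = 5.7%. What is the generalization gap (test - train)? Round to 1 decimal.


Generalization gap = test_error - train_error
= 5.7 - 3.6
= 2.1%
A moderate gap.

2.1


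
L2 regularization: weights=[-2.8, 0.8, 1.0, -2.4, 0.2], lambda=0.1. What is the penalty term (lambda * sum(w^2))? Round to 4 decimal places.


Squaring each weight:
(-2.8)^2 = 7.84
0.8^2 = 0.64
1.0^2 = 1.0
(-2.4)^2 = 5.76
0.2^2 = 0.04
Sum of squares = 15.28
Penalty = 0.1 * 15.28 = 1.5280

1.5280


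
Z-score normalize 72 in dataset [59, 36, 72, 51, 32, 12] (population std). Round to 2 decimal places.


Mean = (59 + 36 + 72 + 51 + 32 + 12) / 6 = 43.6667
Variance = sum((x_i - mean)^2) / n = 381.5556
Std = sqrt(381.5556) = 19.5334
Z = (x - mean) / std
= (72 - 43.6667) / 19.5334
= 28.3333 / 19.5334
= 1.45

1.45


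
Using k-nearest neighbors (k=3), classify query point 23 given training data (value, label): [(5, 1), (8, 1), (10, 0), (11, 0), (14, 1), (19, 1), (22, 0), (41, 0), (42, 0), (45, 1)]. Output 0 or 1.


Distances from query 23:
Point 22 (class 0): distance = 1
Point 19 (class 1): distance = 4
Point 14 (class 1): distance = 9
K=3 nearest neighbors: classes = [0, 1, 1]
Votes for class 1: 2 / 3
Majority vote => class 1

1


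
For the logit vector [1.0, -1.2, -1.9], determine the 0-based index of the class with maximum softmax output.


Softmax is a monotonic transformation, so it preserves the argmax.
We need to find the index of the maximum logit.
Index 0: 1.0
Index 1: -1.2
Index 2: -1.9
Maximum logit = 1.0 at index 0

0


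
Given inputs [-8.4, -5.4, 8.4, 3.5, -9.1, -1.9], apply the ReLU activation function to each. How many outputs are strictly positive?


ReLU(x) = max(0, x) for each element:
ReLU(-8.4) = 0
ReLU(-5.4) = 0
ReLU(8.4) = 8.4
ReLU(3.5) = 3.5
ReLU(-9.1) = 0
ReLU(-1.9) = 0
Active neurons (>0): 2

2


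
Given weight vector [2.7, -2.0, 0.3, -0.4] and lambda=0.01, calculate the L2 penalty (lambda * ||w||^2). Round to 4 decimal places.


Squaring each weight:
2.7^2 = 7.29
(-2.0)^2 = 4.0
0.3^2 = 0.09
(-0.4)^2 = 0.16
Sum of squares = 11.54
Penalty = 0.01 * 11.54 = 0.1154

0.1154


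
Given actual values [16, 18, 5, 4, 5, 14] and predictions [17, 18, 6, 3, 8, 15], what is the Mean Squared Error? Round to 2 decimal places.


Differences: [-1, 0, -1, 1, -3, -1]
Squared errors: [1, 0, 1, 1, 9, 1]
Sum of squared errors = 13
MSE = 13 / 6 = 2.17

2.17


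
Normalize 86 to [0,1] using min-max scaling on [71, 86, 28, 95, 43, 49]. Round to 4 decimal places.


Min = 28, Max = 95
Range = 95 - 28 = 67
Scaled = (x - min) / (max - min)
= (86 - 28) / 67
= 58 / 67
= 0.8657

0.8657
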